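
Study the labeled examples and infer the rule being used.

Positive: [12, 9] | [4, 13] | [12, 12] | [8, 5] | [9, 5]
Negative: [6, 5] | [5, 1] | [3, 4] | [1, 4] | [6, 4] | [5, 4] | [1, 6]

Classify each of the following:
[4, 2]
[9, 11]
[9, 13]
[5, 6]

A rule that fits every label: sum ≥ 13 — true of each 'Positive' example, false of each 'Negative' one.
[4, 2]: 4+2 = 6, fails this test → Negative. [9, 11]: 9+11 = 20, has this property → Positive. [9, 13]: 9+13 = 22, has this property → Positive. [5, 6]: 5+6 = 11, fails this test → Negative.

Negative, Positive, Positive, Negative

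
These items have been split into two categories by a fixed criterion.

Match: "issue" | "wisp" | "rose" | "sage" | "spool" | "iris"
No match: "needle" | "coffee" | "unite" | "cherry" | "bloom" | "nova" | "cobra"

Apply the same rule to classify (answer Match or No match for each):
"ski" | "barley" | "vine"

Comparing the two groups points to one rule — contains 's'.

Match, No match, No match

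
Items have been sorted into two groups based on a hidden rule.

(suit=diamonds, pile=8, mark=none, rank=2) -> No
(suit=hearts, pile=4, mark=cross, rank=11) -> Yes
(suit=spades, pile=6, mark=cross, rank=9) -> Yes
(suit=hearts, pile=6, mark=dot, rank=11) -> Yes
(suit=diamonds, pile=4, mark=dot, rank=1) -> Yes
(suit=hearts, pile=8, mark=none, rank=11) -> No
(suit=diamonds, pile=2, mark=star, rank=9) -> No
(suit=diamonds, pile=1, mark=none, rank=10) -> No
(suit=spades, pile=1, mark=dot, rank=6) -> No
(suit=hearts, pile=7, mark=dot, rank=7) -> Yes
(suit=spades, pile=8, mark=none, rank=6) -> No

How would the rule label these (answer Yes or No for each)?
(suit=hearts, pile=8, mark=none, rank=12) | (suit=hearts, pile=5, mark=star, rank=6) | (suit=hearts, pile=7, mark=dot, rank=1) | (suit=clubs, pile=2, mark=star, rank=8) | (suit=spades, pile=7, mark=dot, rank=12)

One predicate separates the groups cleanly: pile ≥ 4 AND pile ≤ 7.
(suit=hearts, pile=8, mark=none, rank=12): pile = 8 — fails the rule, so No.
(suit=hearts, pile=5, mark=star, rank=6): pile = 5 — matches, so Yes.
(suit=hearts, pile=7, mark=dot, rank=1): pile = 7 — matches, so Yes.
(suit=clubs, pile=2, mark=star, rank=8): pile = 2 — fails the rule, so No.
(suit=spades, pile=7, mark=dot, rank=12): pile = 7 — matches, so Yes.

No, Yes, Yes, No, Yes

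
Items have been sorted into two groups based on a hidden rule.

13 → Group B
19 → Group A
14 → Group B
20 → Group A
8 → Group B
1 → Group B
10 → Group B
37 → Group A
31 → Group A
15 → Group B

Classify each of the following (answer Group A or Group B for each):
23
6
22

Group A, Group B, Group A

Rule: at least 19. This holds for each 'Group A' example and fails for each 'Group B' one.
23: 23 ≥ 19 — has this property, so Group A. 6: 6 < 19 — does not satisfy this, so Group B. 22: 22 ≥ 19 — has this property, so Group A.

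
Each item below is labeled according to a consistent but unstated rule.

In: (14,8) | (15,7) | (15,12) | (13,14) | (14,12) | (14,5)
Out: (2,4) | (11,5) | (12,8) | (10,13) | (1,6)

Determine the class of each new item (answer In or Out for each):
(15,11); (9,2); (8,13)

In, Out, Out

The pattern is that an item is 'In' exactly when: first ≥ 13.
(15,11) → first 15 → In.
(9,2) → first 9 → Out.
(8,13) → first 8 → Out.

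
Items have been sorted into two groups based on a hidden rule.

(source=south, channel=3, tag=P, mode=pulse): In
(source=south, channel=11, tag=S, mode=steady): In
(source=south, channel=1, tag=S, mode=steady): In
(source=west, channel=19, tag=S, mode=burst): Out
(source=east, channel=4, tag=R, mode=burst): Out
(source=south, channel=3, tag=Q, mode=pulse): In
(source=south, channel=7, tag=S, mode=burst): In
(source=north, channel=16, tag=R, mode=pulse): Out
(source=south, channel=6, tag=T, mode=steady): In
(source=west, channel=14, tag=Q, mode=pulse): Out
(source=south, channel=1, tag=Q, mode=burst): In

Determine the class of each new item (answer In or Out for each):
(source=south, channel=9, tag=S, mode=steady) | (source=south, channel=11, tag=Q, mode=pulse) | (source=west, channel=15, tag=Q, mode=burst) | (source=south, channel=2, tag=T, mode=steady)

In, In, Out, In

The simplest hypothesis consistent with all the labels is: source is south.
(source=south, channel=9, tag=S, mode=steady): source is south — passes, so In. (source=south, channel=11, tag=Q, mode=pulse): source is south — passes, so In. (source=west, channel=15, tag=Q, mode=burst): source is west — fails the rule, so Out. (source=south, channel=2, tag=T, mode=steady): source is south — passes, so In.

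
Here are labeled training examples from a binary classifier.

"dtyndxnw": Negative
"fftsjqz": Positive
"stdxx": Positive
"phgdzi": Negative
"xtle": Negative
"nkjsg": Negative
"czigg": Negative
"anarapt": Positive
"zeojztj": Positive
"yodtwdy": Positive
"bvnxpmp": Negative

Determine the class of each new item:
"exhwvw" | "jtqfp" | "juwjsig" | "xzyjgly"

A rule that fits every label: odd length AND contains 't' — true of each 'Positive' example, false of each 'Negative' one.

Negative, Positive, Negative, Negative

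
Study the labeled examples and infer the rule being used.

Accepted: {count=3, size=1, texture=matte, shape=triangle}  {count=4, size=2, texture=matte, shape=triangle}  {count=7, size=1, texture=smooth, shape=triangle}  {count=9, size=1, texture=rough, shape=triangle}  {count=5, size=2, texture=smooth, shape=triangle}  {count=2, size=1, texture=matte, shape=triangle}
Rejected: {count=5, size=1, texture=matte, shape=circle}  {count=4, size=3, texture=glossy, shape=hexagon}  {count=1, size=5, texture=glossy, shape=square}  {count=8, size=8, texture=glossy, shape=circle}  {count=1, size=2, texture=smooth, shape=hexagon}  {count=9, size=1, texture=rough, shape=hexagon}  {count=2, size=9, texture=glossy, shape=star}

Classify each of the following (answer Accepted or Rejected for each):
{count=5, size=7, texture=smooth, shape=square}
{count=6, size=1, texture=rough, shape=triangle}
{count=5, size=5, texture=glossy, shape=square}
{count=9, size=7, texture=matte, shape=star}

Rejected, Accepted, Rejected, Rejected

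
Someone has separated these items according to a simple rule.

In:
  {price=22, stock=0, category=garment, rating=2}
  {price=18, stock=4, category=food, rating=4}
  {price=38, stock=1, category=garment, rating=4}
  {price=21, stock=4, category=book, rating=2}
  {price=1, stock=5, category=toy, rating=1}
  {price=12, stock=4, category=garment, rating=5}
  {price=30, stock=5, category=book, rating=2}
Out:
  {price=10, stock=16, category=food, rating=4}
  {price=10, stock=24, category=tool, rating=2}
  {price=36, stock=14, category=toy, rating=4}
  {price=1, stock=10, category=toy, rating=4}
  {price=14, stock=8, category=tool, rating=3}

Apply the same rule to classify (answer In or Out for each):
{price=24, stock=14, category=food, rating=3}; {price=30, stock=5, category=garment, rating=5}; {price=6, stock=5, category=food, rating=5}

Out, In, In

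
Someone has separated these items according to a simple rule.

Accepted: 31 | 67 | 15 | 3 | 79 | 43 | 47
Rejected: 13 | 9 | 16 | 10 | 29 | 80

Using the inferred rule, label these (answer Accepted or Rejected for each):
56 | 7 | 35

The pattern is that an item is 'Accepted' exactly when: ≡ 3 (mod 4).
56 — 56 mod 4 = 0, hence Rejected. 7 — 7 mod 4 = 3, hence Accepted. 35 — 35 mod 4 = 3, hence Accepted.

Rejected, Accepted, Accepted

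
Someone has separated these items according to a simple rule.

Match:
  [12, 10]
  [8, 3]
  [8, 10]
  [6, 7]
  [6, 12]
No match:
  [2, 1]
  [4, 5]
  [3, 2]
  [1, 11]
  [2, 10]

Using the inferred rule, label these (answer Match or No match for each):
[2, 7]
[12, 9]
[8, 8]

No match, Match, Match

A rule that fits every label: first ≥ 5 — true of each 'Match' example, false of each 'No match' one.
[2, 7] → first 2 → No match. [12, 9] → first 12 → Match. [8, 8] → first 8 → Match.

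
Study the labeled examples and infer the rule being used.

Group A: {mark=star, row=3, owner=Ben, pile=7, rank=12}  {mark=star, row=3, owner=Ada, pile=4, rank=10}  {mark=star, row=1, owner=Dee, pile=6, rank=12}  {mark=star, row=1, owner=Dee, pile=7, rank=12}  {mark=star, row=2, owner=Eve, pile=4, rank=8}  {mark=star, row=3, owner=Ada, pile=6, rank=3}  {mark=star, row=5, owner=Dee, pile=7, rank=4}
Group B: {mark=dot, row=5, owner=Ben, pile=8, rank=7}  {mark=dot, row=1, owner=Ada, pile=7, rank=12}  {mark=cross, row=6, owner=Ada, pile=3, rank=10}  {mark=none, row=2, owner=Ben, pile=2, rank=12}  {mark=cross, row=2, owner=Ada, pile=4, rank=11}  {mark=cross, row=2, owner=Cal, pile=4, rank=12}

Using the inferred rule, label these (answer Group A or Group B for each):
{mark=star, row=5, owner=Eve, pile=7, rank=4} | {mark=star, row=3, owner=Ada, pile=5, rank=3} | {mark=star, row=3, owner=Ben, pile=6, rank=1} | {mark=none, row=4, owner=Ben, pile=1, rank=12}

Group A, Group A, Group A, Group B

The pattern is that an item is 'Group A' exactly when: mark is star.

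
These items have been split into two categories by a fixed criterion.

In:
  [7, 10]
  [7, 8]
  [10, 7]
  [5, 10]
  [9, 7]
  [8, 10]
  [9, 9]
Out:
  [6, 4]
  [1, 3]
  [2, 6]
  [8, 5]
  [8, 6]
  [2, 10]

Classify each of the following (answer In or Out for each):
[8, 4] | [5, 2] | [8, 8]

The simplest hypothesis consistent with all the labels is: sum ≥ 15.

Out, Out, In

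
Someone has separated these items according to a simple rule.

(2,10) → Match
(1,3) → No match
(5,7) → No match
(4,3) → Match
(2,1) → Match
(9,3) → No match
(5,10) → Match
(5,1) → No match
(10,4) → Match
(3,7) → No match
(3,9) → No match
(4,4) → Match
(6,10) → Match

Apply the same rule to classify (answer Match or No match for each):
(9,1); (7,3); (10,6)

'Match' ⟺ product is even.
(9,1): 9·1 = 9, lacks this property → No match.
(7,3): 7·3 = 21, lacks this property → No match.
(10,6): 10·6 = 60, qualifies → Match.

No match, No match, Match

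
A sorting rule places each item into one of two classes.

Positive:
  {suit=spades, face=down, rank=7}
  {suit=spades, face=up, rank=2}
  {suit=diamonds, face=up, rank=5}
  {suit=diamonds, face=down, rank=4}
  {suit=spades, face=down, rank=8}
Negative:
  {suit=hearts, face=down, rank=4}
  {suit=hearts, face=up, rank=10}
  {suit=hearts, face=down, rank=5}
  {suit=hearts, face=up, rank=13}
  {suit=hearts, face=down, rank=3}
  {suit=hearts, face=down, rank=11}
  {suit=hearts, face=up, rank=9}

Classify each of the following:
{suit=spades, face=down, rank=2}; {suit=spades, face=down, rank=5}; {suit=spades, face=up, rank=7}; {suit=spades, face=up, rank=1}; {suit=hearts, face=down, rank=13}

Checking candidate rules against both groups, what survives is: suit is not hearts.

Positive, Positive, Positive, Positive, Negative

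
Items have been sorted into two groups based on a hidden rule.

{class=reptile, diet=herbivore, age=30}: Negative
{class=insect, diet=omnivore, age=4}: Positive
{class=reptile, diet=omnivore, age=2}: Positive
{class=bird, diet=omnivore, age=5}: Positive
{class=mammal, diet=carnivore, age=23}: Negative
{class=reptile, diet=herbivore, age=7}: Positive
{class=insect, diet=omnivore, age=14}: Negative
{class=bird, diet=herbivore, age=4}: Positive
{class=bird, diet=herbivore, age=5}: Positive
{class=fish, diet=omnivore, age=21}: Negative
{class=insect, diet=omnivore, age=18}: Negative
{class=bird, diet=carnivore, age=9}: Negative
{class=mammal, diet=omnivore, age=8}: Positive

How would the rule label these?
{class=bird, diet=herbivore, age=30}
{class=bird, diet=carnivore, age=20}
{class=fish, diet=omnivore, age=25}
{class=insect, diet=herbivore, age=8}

Negative, Negative, Negative, Positive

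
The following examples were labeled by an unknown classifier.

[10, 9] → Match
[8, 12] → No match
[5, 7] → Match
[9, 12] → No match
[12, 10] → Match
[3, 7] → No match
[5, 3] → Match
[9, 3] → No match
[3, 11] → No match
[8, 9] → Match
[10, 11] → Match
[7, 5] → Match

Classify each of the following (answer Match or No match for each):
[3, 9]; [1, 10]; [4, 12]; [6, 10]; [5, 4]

No match, No match, No match, No match, Match

Every 'Match' example satisfies: |first − second| ≤ 2. None of the 'No match' examples do.
No match: [3, 9], since |3−9| = 6.
No match: [1, 10], since |1−10| = 9.
No match: [4, 12], since |4−12| = 8.
No match: [6, 10], since |6−10| = 4.
Match: [5, 4], since |5−4| = 1.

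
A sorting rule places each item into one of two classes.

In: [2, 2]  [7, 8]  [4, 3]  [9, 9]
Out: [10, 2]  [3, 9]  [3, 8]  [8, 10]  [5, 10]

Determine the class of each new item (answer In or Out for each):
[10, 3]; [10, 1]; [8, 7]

The pattern is that an item is 'In' exactly when: |first − second| ≤ 1.
[10, 3]: |10−3| = 7, does not pass → Out.
[10, 1]: |10−1| = 9, does not pass → Out.
[8, 7]: |8−7| = 1, checks out → In.

Out, Out, In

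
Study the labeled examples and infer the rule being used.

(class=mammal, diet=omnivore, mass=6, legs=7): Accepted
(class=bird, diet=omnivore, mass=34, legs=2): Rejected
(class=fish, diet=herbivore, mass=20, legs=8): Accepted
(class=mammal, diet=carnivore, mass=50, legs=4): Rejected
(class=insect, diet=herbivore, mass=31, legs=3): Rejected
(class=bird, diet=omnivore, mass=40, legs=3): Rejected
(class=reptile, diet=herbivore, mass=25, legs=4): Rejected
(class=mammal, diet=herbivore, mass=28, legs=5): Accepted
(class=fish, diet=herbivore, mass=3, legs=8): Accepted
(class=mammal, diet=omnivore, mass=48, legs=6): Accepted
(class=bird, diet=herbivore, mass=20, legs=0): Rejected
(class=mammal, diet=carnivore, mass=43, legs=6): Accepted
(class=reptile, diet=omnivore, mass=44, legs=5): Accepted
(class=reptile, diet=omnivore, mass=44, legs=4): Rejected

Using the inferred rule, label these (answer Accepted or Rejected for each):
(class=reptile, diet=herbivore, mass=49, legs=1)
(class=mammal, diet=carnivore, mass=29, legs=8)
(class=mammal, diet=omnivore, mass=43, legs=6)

Rejected, Accepted, Accepted

The rule appears to be: legs ≥ 5.
(class=reptile, diet=herbivore, mass=49, legs=1): legs = 1 — doesn't qualify, so Rejected.
(class=mammal, diet=carnivore, mass=29, legs=8): legs = 8 — passes, so Accepted.
(class=mammal, diet=omnivore, mass=43, legs=6): legs = 6 — passes, so Accepted.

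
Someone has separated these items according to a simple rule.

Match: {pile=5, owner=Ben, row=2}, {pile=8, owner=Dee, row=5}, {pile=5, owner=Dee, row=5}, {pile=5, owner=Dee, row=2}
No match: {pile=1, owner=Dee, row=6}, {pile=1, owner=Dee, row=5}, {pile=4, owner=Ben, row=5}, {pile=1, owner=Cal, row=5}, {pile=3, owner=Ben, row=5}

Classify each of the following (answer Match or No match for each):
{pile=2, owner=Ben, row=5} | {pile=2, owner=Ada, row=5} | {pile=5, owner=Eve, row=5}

No match, No match, Match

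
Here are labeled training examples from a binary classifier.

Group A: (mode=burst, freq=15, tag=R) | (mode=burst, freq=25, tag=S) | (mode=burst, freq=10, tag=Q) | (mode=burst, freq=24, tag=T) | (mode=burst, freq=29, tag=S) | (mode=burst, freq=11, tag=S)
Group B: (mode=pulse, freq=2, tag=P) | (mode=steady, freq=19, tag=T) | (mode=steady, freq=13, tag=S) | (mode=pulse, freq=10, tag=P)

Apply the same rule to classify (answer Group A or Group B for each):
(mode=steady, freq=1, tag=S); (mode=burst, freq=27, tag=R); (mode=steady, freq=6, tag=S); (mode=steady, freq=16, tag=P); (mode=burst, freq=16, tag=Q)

Group B, Group A, Group B, Group B, Group A

The distinguishing property — mode is burst — holds for all the 'Group A' cases and none of the 'Group B' cases.
(mode=steady, freq=1, tag=S) — mode is steady, hence Group B. (mode=burst, freq=27, tag=R) — mode is burst, hence Group A. (mode=steady, freq=6, tag=S) — mode is steady, hence Group B. (mode=steady, freq=16, tag=P) — mode is steady, hence Group B. (mode=burst, freq=16, tag=Q) — mode is burst, hence Group A.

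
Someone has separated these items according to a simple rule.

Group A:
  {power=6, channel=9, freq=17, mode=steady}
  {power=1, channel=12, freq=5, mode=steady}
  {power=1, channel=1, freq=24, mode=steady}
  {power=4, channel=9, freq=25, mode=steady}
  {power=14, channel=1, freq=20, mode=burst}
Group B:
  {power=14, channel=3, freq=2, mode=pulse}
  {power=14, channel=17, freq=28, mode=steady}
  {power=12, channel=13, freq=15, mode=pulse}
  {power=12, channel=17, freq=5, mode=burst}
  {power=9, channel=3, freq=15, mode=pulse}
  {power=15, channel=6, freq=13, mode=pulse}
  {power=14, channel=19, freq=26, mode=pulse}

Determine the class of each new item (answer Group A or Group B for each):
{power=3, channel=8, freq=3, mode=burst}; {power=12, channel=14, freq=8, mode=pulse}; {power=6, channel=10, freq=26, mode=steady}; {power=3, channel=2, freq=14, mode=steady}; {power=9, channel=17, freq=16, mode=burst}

The pattern is that an item is 'Group A' exactly when: freq = 20 OR power ≤ 6.

Group A, Group B, Group A, Group A, Group B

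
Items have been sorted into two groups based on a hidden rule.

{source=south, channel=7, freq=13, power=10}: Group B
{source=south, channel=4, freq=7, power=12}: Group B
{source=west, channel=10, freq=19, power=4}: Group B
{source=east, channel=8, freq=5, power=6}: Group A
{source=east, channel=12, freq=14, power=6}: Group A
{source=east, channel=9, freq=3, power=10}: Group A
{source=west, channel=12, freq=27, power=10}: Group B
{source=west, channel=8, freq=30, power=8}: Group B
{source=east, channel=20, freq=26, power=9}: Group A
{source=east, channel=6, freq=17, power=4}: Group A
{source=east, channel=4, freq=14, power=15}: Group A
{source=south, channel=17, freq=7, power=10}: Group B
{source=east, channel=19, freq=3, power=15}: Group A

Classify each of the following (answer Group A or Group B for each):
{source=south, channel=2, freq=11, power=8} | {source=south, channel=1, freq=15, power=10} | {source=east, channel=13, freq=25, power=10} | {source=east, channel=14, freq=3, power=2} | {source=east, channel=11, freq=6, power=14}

Looking at the examples, the only property every 'Group A' case has and every 'Group B' case lacks is: source is east.
{source=south, channel=2, freq=11, power=8}: source is south, fails this test → Group B. {source=south, channel=1, freq=15, power=10}: source is south, fails this test → Group B. {source=east, channel=13, freq=25, power=10}: source is east, matches → Group A. {source=east, channel=14, freq=3, power=2}: source is east, matches → Group A. {source=east, channel=11, freq=6, power=14}: source is east, matches → Group A.

Group B, Group B, Group A, Group A, Group A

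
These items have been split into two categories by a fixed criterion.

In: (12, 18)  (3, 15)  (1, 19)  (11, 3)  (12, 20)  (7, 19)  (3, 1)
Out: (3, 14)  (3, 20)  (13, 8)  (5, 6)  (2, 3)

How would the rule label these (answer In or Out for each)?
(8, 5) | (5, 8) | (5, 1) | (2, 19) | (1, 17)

The distinguishing property — sum is even — holds for all the 'In' cases and none of the 'Out' cases.

Out, Out, In, Out, In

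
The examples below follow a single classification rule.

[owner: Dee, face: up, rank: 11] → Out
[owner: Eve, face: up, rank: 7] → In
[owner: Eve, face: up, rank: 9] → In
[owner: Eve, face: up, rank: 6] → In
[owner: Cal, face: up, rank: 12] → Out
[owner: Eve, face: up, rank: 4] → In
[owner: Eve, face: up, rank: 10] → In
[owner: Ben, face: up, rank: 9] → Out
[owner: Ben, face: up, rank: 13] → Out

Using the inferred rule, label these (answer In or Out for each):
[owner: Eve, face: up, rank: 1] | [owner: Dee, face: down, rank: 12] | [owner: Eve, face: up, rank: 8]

Checking candidate rules against both groups, what survives is: owner is Eve.
[owner: Eve, face: up, rank: 1]: In (owner is Eve). [owner: Dee, face: down, rank: 12]: Out (owner is Dee). [owner: Eve, face: up, rank: 8]: In (owner is Eve).

In, Out, In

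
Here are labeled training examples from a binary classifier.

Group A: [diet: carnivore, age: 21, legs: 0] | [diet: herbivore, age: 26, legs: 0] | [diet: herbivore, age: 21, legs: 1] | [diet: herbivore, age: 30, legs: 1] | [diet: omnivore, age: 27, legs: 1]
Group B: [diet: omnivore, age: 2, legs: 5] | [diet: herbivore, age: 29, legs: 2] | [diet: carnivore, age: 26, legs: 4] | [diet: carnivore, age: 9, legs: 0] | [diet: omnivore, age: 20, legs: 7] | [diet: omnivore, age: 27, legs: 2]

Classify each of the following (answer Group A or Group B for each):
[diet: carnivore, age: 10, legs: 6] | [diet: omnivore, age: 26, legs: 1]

Group B, Group A

The rule appears to be: legs ≤ 1 AND age ≥ 20.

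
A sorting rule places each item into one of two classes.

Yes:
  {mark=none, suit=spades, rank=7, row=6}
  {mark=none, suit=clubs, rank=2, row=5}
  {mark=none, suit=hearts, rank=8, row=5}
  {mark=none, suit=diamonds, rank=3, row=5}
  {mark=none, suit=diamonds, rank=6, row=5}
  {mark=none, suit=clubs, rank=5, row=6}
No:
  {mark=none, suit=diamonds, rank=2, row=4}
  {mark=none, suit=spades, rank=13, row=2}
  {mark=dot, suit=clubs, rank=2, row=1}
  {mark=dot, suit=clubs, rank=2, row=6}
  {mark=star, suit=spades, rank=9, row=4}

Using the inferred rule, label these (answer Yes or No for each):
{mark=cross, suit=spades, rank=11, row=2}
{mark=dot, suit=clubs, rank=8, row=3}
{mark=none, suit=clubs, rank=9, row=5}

No, No, Yes

One predicate separates the groups cleanly: mark is none AND row ≥ 5.
No: {mark=cross, suit=spades, rank=11, row=2}, since mark is cross, row = 2. No: {mark=dot, suit=clubs, rank=8, row=3}, since mark is dot, row = 3. Yes: {mark=none, suit=clubs, rank=9, row=5}, since mark is none, row = 5.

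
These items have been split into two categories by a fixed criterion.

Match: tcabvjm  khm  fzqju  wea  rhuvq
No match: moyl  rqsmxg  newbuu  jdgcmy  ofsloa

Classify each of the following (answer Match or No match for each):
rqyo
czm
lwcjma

The rule appears to be: odd length.
No match: rqyo, since length 4. Match: czm, since length 3. No match: lwcjma, since length 6.

No match, Match, No match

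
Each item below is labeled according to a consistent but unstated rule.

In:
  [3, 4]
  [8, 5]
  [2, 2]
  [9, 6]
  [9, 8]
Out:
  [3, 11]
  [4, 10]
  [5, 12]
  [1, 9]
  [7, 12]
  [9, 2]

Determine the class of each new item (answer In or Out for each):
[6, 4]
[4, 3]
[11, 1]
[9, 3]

The common property of the 'In' items is: |first − second| ≤ 3. No 'Out' item has it.

In, In, Out, Out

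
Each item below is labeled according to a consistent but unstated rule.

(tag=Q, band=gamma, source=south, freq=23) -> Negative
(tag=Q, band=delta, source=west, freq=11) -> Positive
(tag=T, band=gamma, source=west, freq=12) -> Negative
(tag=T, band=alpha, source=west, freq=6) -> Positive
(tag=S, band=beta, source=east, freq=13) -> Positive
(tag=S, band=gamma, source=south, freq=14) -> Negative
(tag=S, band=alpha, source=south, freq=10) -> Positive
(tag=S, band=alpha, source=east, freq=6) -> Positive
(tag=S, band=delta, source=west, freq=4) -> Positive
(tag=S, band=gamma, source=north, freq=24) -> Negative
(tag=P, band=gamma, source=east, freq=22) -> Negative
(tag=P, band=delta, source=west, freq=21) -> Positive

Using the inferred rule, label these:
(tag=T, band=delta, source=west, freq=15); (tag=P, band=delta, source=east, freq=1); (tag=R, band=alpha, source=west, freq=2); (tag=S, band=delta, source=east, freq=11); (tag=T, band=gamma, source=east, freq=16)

The rule appears to be: band is not gamma.
(tag=T, band=delta, source=west, freq=15): band is delta, passes → Positive.
(tag=P, band=delta, source=east, freq=1): band is delta, passes → Positive.
(tag=R, band=alpha, source=west, freq=2): band is alpha, passes → Positive.
(tag=S, band=delta, source=east, freq=11): band is delta, passes → Positive.
(tag=T, band=gamma, source=east, freq=16): band is gamma, does not fit → Negative.

Positive, Positive, Positive, Positive, Negative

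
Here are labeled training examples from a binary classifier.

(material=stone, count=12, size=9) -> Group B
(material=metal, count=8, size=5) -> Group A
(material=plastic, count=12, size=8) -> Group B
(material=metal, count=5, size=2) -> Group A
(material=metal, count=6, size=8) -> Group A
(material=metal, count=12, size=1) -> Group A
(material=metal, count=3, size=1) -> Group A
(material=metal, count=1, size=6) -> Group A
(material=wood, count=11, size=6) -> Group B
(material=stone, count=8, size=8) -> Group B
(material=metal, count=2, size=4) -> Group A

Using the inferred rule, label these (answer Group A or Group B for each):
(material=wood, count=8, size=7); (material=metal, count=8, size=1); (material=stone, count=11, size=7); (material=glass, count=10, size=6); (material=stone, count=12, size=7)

Group B, Group A, Group B, Group B, Group B

Checking candidate rules against both groups, what survives is: material is metal.
(material=wood, count=8, size=7): material is wood, does not satisfy this → Group B. (material=metal, count=8, size=1): material is metal, qualifies → Group A. (material=stone, count=11, size=7): material is stone, does not satisfy this → Group B. (material=glass, count=10, size=6): material is glass, does not satisfy this → Group B. (material=stone, count=12, size=7): material is stone, does not satisfy this → Group B.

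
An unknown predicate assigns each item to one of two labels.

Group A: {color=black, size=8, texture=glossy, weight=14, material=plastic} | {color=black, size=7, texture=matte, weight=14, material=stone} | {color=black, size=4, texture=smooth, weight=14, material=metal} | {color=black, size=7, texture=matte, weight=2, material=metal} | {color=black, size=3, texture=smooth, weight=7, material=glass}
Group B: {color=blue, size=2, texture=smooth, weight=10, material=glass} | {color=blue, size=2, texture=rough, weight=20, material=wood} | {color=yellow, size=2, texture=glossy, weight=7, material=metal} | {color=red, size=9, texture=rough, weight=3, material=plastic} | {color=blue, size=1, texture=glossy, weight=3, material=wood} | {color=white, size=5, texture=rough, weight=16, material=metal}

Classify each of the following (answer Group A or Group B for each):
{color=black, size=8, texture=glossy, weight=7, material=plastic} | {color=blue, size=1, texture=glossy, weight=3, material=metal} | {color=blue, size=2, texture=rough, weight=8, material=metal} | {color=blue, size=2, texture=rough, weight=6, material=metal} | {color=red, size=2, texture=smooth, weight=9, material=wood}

The classifier is using: color is black.
Group A: {color=black, size=8, texture=glossy, weight=7, material=plastic}, since color is black.
Group B: {color=blue, size=1, texture=glossy, weight=3, material=metal}, since color is blue.
Group B: {color=blue, size=2, texture=rough, weight=8, material=metal}, since color is blue.
Group B: {color=blue, size=2, texture=rough, weight=6, material=metal}, since color is blue.
Group B: {color=red, size=2, texture=smooth, weight=9, material=wood}, since color is red.

Group A, Group B, Group B, Group B, Group B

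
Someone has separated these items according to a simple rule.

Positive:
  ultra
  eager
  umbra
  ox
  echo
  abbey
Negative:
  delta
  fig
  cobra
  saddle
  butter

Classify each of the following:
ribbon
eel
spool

Negative, Positive, Negative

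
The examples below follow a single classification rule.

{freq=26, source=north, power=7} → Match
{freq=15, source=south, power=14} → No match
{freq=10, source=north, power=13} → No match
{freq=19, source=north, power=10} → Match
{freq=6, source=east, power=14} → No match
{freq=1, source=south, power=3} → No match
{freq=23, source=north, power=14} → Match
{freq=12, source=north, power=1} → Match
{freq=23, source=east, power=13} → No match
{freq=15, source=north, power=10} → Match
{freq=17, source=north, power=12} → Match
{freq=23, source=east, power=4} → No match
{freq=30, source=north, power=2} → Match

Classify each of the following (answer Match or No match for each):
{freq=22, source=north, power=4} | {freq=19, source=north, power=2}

Every 'Match' example satisfies: source is north AND freq ≥ 12. None of the 'No match' examples do.
{freq=22, source=north, power=4} — source is north, freq = 22, hence Match.
{freq=19, source=north, power=2} — source is north, freq = 19, hence Match.

Match, Match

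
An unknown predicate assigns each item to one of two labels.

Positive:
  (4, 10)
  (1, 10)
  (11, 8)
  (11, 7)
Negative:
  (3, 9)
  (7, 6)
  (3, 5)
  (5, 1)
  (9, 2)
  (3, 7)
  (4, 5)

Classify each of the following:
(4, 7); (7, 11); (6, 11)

Negative, Positive, Positive

Rule: max ≥ 10. This holds for each 'Positive' example and fails for each 'Negative' one.
Negative: (4, 7), since max 7. Positive: (7, 11), since max 11. Positive: (6, 11), since max 11.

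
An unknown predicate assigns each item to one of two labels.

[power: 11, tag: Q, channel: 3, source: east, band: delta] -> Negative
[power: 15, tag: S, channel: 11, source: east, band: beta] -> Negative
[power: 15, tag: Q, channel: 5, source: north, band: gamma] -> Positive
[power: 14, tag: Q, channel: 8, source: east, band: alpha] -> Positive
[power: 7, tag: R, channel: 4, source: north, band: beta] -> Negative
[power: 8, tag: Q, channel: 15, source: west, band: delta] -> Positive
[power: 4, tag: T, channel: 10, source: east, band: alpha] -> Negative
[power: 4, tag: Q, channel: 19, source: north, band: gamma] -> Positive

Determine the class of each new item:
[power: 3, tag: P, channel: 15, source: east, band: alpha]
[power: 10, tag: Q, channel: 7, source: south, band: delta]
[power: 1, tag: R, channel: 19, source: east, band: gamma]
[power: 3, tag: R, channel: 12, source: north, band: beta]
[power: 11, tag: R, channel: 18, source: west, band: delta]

The rule appears to be: tag is Q AND channel ≥ 4.

Negative, Positive, Negative, Negative, Negative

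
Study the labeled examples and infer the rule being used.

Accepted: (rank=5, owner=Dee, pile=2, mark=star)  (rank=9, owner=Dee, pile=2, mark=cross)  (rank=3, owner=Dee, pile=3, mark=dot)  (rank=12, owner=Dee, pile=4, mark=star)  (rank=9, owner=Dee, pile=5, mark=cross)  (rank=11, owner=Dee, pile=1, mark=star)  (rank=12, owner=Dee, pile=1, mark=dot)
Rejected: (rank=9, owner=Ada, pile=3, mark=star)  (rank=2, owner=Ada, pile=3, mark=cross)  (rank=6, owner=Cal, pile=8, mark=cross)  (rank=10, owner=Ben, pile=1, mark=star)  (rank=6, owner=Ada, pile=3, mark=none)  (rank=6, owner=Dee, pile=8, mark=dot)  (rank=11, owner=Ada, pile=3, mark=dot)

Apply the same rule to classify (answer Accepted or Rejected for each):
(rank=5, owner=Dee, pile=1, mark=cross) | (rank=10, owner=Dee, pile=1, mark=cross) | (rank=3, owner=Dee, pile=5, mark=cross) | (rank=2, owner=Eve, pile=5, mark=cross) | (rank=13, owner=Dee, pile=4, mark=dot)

Accepted, Accepted, Accepted, Rejected, Accepted

Rule: owner is Dee AND pile ≤ 5. This holds for each 'Accepted' example and fails for each 'Rejected' one.
(rank=5, owner=Dee, pile=1, mark=cross) — owner is Dee, pile = 1, hence Accepted.
(rank=10, owner=Dee, pile=1, mark=cross) — owner is Dee, pile = 1, hence Accepted.
(rank=3, owner=Dee, pile=5, mark=cross) — owner is Dee, pile = 5, hence Accepted.
(rank=2, owner=Eve, pile=5, mark=cross) — owner is Eve, pile = 5, hence Rejected.
(rank=13, owner=Dee, pile=4, mark=dot) — owner is Dee, pile = 4, hence Accepted.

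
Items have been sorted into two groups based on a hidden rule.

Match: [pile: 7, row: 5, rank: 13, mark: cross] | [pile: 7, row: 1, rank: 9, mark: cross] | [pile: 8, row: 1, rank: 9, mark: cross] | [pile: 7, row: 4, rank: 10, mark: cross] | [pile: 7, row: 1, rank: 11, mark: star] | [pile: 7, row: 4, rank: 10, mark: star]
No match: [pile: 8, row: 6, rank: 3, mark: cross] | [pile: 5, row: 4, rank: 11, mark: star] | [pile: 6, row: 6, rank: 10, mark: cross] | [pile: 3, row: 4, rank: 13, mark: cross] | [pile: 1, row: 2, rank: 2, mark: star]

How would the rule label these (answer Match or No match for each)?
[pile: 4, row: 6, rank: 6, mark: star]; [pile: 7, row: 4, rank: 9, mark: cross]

No match, Match

The common property of the 'Match' items is: row ≤ 5 AND pile ≥ 6. No 'No match' item has it.
[pile: 4, row: 6, rank: 6, mark: star] → row = 6, pile = 4 → No match. [pile: 7, row: 4, rank: 9, mark: cross] → row = 4, pile = 7 → Match.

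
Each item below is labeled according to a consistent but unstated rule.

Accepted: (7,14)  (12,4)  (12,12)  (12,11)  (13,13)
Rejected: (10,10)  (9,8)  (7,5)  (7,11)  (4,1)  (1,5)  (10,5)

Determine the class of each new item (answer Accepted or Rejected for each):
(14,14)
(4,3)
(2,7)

Accepted, Rejected, Rejected

One predicate separates the groups cleanly: max ≥ 12.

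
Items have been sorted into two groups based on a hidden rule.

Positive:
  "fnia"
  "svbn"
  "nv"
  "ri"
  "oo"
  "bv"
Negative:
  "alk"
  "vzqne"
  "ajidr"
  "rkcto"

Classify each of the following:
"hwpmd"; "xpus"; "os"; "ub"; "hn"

Negative, Positive, Positive, Positive, Positive

The rule appears to be: even length.
"hwpmd" → length 5 → Negative.
"xpus" → length 4 → Positive.
"os" → length 2 → Positive.
"ub" → length 2 → Positive.
"hn" → length 2 → Positive.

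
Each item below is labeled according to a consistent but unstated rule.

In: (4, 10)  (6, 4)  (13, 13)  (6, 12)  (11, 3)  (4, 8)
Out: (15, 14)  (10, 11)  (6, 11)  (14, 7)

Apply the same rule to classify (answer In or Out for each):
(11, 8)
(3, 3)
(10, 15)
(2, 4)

The rule appears to be: sum is even.
(11, 8) — 11+8 = 19, hence Out.
(3, 3) — 3+3 = 6, hence In.
(10, 15) — 10+15 = 25, hence Out.
(2, 4) — 2+4 = 6, hence In.

Out, In, Out, In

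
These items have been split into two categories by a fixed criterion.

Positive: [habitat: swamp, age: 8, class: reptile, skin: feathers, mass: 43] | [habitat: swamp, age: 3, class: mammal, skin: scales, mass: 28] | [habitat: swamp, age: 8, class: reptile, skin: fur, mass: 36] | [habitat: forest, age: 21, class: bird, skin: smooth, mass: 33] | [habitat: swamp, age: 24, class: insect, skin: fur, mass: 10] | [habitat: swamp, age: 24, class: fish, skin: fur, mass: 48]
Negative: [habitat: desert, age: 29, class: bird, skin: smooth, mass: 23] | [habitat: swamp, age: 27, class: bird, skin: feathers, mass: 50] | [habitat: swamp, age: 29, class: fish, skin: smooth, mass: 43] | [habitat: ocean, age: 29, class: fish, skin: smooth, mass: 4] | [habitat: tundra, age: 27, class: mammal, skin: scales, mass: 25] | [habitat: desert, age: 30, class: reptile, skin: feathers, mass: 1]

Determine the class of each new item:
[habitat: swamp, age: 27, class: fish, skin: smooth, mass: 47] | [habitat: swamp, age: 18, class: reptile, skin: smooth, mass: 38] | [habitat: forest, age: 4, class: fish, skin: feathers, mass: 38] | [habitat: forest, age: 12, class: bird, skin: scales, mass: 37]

A rule that fits every label: age ≤ 24 — true of each 'Positive' example, false of each 'Negative' one.
[habitat: swamp, age: 27, class: fish, skin: smooth, mass: 47]: age = 27 — does not satisfy this, so Negative. [habitat: swamp, age: 18, class: reptile, skin: smooth, mass: 38]: age = 18 — satisfies this, so Positive. [habitat: forest, age: 4, class: fish, skin: feathers, mass: 38]: age = 4 — satisfies this, so Positive. [habitat: forest, age: 12, class: bird, skin: scales, mass: 37]: age = 12 — satisfies this, so Positive.

Negative, Positive, Positive, Positive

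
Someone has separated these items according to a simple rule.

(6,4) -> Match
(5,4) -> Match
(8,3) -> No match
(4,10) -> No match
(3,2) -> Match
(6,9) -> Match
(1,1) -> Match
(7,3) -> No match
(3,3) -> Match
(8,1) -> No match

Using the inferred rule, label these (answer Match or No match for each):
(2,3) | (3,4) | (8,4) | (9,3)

Match, Match, No match, No match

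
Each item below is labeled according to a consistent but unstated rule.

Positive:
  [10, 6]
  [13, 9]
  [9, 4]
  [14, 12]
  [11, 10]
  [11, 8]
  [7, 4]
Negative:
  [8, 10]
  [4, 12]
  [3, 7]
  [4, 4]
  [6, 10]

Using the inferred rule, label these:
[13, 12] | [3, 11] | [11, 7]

The pattern is that an item is 'Positive' exactly when: first > second.

Positive, Negative, Positive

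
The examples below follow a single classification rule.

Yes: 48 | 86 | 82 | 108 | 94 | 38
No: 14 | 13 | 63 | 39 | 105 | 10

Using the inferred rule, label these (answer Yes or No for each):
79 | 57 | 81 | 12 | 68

No, No, No, No, Yes

The classifier is using: even AND at least 38.
79: No (79 is odd, 79 ≥ 38). 57: No (57 is odd, 57 ≥ 38). 81: No (81 is odd, 81 ≥ 38). 12: No (12 is even, 12 < 38). 68: Yes (68 is even, 68 ≥ 38).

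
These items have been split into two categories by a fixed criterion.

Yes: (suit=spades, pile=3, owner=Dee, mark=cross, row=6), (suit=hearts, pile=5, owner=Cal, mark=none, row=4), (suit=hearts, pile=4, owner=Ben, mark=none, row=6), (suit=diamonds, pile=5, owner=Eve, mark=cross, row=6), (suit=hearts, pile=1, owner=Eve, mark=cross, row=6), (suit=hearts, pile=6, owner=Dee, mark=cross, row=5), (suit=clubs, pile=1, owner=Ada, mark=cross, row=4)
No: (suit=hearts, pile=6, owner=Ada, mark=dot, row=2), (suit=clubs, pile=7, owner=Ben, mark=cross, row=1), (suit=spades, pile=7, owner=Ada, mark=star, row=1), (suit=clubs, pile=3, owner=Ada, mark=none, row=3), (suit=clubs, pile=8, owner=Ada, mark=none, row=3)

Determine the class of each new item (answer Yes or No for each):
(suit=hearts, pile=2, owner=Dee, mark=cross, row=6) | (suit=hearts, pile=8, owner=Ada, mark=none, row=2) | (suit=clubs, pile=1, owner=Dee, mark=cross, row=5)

All 'Yes' examples share one property — row ≥ 4 — and every 'No' example lacks it.
(suit=hearts, pile=2, owner=Dee, mark=cross, row=6): Yes (row = 6).
(suit=hearts, pile=8, owner=Ada, mark=none, row=2): No (row = 2).
(suit=clubs, pile=1, owner=Dee, mark=cross, row=5): Yes (row = 5).

Yes, No, Yes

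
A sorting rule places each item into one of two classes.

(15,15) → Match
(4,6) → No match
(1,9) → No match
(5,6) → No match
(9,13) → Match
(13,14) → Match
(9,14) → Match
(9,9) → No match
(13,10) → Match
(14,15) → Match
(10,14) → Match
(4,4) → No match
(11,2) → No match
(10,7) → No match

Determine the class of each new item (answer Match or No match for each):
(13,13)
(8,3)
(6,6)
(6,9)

Match, No match, No match, No match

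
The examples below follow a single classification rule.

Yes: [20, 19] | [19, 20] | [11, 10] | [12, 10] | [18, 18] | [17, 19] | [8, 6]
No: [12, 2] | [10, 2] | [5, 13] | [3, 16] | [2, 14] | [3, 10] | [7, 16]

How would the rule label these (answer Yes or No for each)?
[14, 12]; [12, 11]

One predicate separates the groups cleanly: |first − second| ≤ 2.
[14, 12] — |14−12| = 2, hence Yes.
[12, 11] — |12−11| = 1, hence Yes.

Yes, Yes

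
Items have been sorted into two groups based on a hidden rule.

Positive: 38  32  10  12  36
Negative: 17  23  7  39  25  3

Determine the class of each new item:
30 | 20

'Positive' ⟺ even.
30: 30 is even — satisfies this, so Positive.
20: 20 is even — satisfies this, so Positive.

Positive, Positive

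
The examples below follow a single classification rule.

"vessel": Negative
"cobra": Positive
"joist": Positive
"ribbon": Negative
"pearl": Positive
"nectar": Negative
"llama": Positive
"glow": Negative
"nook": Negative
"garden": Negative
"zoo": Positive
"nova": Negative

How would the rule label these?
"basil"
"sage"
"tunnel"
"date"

One predicate separates the groups cleanly: odd length.

Positive, Negative, Negative, Negative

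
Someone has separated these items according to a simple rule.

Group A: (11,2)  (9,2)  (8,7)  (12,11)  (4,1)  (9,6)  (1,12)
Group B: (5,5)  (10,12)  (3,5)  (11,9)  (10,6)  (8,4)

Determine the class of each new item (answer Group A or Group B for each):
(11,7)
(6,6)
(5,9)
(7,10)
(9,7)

Group B, Group B, Group B, Group A, Group B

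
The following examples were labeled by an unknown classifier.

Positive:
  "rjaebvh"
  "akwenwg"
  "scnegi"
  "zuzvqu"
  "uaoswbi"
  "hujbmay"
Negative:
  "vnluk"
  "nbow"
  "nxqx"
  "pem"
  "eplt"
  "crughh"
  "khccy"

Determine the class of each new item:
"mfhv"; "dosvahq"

Negative, Positive

The simplest hypothesis consistent with all the labels is: has ≥ 2 vowels.
"mfhv": 0 vowels, fails the rule → Negative. "dosvahq": 2 vowels, matches → Positive.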